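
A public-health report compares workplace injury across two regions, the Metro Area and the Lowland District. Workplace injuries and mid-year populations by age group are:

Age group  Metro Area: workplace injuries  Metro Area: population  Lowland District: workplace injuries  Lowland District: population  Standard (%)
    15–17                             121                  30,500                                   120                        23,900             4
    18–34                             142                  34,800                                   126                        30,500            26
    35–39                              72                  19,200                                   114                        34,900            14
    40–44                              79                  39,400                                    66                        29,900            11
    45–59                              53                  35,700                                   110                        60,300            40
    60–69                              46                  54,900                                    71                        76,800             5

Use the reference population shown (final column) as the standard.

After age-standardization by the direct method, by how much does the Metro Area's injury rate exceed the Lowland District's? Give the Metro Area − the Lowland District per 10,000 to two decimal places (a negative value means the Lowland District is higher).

Age-specific rates per 10,000 for the Metro Area: 39.67, 40.80, 37.50, 20.05, 14.85, 8.38.
For the Lowland District: 50.21, 41.31, 32.66, 22.07, 18.24, 9.24.
Standard weights: 0.04, 0.26, 0.14, 0.11, 0.40, 0.05.
The Metro Area: 0.0400×39.67 + 0.2600×40.80 + 0.1400×37.50 + 0.1100×20.05 + 0.4000×14.85 + 0.0500×8.38 = 26.0090 per 10,000.
The Lowland District: 0.0400×50.21 + 0.2600×41.31 + 0.1400×32.66 + 0.1100×22.07 + 0.4000×18.24 + 0.0500×9.24 = 27.5096 per 10,000.
Difference = 26.0090 − 27.5096 = -1.5006.

-1.50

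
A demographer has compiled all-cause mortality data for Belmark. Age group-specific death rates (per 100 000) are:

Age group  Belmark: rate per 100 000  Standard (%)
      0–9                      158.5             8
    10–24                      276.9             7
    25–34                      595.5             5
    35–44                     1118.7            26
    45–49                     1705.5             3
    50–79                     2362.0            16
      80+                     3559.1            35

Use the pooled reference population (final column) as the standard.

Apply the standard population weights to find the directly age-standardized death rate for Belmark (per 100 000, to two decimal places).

2027.47

Standard weights: 0.08, 0.07, 0.05, 0.26, 0.03, 0.16, 0.35.
Standardized rate: 0.0800×158.5 + 0.0700×276.9 + 0.0500×595.5 + 0.2600×1118.7 + 0.0300×1705.5 + 0.1600×2362.0 + 0.3500×3559.1 = 2027.4700 per 100 000.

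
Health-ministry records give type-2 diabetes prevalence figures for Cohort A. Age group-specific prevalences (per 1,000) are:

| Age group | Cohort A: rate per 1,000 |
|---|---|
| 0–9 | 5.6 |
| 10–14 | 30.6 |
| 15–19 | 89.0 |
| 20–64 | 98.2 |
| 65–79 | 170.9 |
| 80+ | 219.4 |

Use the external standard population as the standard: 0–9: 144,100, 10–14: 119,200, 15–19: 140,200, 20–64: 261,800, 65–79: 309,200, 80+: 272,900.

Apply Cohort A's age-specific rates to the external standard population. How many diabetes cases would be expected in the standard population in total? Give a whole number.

Expected diabetes cases = Σ (standard pop × age-specific rate ÷ 1,000)
= 144,100×5.6/1,000 + 119,200×30.6/1,000 + 140,200×89.0/1,000 + 261,800×98.2/1,000 + 309,200×170.9/1,000 + 272,900×219.4/1,000
= 806.96 + 3647.52 + 12477.80 + 25708.76 + 52842.28 + 59874.26 = 155357.58.

155358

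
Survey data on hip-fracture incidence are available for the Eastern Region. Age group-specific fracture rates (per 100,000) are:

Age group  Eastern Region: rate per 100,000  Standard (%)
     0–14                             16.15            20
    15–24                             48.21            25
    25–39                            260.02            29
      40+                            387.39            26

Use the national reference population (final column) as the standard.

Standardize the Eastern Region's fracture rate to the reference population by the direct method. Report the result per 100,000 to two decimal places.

191.41

Standard weights: 0.20, 0.25, 0.29, 0.26.
Standardized rate: 0.2000×16.15 + 0.2500×48.21 + 0.2900×260.02 + 0.2600×387.39 = 191.4097 per 100,000.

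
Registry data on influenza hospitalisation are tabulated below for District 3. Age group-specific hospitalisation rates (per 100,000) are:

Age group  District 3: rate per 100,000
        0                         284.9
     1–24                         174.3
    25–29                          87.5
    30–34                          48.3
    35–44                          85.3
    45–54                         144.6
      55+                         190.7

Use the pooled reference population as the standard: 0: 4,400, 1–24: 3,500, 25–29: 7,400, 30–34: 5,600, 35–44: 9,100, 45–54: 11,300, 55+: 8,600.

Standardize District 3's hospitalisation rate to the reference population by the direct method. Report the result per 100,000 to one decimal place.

136.9

Standard total = 49,900; weights = 0.0882, 0.0701, 0.1483, 0.1122, 0.1824, 0.2265, 0.1723.
Standardized rate: 0.0882×284.9 + 0.0701×174.3 + 0.1483×87.5 + 0.1122×48.3 + 0.1824×85.3 + 0.2265×144.6 + 0.1723×190.7 = 136.9102 per 100,000.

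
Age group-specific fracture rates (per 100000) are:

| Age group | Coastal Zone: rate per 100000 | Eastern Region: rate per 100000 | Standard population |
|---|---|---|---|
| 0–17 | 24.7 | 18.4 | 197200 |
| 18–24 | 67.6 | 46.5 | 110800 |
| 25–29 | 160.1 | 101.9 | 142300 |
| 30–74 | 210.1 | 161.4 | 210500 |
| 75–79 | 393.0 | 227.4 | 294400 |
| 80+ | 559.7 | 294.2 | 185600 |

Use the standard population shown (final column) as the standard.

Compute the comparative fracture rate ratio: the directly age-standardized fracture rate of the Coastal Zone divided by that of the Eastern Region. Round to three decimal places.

1.672

Standard total = 1140800; weights = 0.1729, 0.0971, 0.1247, 0.1845, 0.2581, 0.1627.
The Coastal Zone: 0.1729×24.7 + 0.0971×67.6 + 0.1247×160.1 + 0.1845×210.1 + 0.2581×393.0 + 0.1627×559.7 = 262.0518 per 100000.
The Eastern Region: 0.1729×18.4 + 0.0971×46.5 + 0.1247×101.9 + 0.1845×161.4 + 0.2581×227.4 + 0.1627×294.2 = 156.7372 per 100000.
Ratio = 262.0518 ÷ 156.7372 = 1.67192.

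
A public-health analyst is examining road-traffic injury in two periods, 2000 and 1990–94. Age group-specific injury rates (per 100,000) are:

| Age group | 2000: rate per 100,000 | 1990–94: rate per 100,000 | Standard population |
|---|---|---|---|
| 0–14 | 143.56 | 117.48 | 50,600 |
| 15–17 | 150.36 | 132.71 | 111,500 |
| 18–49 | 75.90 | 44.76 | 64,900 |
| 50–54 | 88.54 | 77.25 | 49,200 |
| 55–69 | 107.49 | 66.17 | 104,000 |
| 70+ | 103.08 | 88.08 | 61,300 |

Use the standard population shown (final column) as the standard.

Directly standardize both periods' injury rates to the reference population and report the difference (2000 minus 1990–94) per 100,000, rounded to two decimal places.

Standard total = 441,500; weights = 0.1146, 0.2525, 0.1470, 0.1114, 0.2356, 0.1388.
2000: 0.1146×143.56 + 0.2525×150.36 + 0.1470×75.90 + 0.1114×88.54 + 0.2356×107.49 + 0.1388×103.08 = 115.0829 per 100,000.
1990–94: 0.1146×117.48 + 0.2525×132.71 + 0.1470×44.76 + 0.1114×77.25 + 0.2356×66.17 + 0.1388×88.08 = 89.9847 per 100,000.
Difference = 115.0829 − 89.9847 = 25.0982.

25.10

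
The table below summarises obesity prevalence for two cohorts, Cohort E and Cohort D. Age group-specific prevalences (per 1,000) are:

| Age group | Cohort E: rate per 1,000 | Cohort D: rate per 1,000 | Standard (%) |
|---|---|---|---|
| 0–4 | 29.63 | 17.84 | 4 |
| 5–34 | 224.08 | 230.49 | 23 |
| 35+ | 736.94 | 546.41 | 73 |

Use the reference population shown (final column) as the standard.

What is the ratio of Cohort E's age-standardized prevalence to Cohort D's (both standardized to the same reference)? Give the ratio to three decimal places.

Standard weights: 0.04, 0.23, 0.73.
Cohort E: 0.0400×29.63 + 0.2300×224.08 + 0.7300×736.94 = 590.6898 per 1,000.
Cohort D: 0.0400×17.84 + 0.2300×230.49 + 0.7300×546.41 = 452.6056 per 1,000.
Ratio = 590.6898 ÷ 452.6056 = 1.30509.

1.305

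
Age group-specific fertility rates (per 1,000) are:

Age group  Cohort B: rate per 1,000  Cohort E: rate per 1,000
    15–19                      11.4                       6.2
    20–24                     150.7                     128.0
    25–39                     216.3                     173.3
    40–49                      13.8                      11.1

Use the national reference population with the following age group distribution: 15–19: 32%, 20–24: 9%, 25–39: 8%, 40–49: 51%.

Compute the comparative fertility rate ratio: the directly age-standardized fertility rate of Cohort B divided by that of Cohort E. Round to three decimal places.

1.258

Standard weights: 0.32, 0.09, 0.08, 0.51.
Cohort B: 0.3200×11.4 + 0.0900×150.7 + 0.0800×216.3 + 0.5100×13.8 = 41.5530 per 1,000.
Cohort E: 0.3200×6.2 + 0.0900×128.0 + 0.0800×173.3 + 0.5100×11.1 = 33.0290 per 1,000.
Ratio = 41.5530 ÷ 33.0290 = 1.25808.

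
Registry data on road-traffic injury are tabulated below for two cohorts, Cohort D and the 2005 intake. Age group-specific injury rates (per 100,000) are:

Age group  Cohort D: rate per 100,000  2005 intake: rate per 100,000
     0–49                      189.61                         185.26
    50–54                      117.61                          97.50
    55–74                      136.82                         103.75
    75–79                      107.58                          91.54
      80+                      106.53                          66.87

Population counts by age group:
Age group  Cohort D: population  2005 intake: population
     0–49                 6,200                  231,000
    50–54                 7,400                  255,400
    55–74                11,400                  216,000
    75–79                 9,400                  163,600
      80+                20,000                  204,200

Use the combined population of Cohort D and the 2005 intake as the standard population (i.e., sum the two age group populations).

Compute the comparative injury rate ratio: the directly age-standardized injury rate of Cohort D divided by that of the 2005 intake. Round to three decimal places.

Combined standard total = 1,124,600; weights = 0.2109, 0.2337, 0.2022, 0.1538, 0.1994.
Cohort D: 0.2109×189.61 + 0.2337×117.61 + 0.2022×136.82 + 0.1538×107.58 + 0.1994×106.53 = 132.9287 per 100,000.
The 2005 intake: 0.2109×185.26 + 0.2337×97.50 + 0.2022×103.75 + 0.1538×91.54 + 0.1994×66.87 = 110.2508 per 100,000.
Ratio = 132.9287 ÷ 110.2508 = 1.20569.

1.206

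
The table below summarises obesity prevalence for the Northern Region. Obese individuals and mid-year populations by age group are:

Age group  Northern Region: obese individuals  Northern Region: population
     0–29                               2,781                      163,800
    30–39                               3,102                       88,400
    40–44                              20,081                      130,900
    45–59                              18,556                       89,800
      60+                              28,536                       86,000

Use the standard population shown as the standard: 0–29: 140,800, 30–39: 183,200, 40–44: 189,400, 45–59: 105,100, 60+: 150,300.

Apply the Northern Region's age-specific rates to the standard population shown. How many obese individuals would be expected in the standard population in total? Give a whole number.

109464

Age-specific rates per 1,000 for the Northern Region: 16.978, 35.090, 153.407, 206.637, 331.814.
Expected obese individuals = Σ (standard pop × age-specific rate ÷ 1,000)
= 140,800×16.978/1,000 + 183,200×35.090/1,000 + 189,400×153.407/1,000 + 105,100×206.637/1,000 + 150,300×331.814/1,000
= 2390.51 + 6428.58 + 29055.32 + 21717.55 + 49871.64 = 109463.59.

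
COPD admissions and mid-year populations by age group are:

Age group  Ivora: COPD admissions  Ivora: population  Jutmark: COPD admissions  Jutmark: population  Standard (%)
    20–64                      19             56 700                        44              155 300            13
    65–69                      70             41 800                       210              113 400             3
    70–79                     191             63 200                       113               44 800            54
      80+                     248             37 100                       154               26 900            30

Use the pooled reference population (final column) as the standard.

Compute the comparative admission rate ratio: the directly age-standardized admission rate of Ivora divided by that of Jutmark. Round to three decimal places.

Age-specific rates per 10 000 for Ivora: 3.35, 16.75, 30.22, 66.85.
For Jutmark: 2.83, 18.52, 25.22, 57.25.
Standard weights: 0.13, 0.03, 0.54, 0.30.
Ivora: 0.1300×3.35 + 0.0300×16.75 + 0.5400×30.22 + 0.3000×66.85 = 37.3115 per 10 000.
Jutmark: 0.1300×2.83 + 0.0300×18.52 + 0.5400×25.22 + 0.3000×57.25 = 31.7191 per 10 000.
Ratio = 37.3115 ÷ 31.7191 = 1.17631.

1.176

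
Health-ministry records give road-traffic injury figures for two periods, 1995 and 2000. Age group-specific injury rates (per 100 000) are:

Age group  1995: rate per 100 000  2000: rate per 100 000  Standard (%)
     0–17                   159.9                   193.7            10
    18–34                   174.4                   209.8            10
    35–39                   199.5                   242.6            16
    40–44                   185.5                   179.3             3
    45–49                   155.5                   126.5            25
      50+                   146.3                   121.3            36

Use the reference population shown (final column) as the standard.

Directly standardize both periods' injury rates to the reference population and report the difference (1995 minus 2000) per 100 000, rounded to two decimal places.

Standard weights: 0.10, 0.10, 0.16, 0.03, 0.25, 0.36.
1995: 0.1000×159.9 + 0.1000×174.4 + 0.1600×199.5 + 0.0300×185.5 + 0.2500×155.5 + 0.3600×146.3 = 162.4580 per 100 000.
2000: 0.1000×193.7 + 0.1000×209.8 + 0.1600×242.6 + 0.0300×179.3 + 0.2500×126.5 + 0.3600×121.3 = 159.8380 per 100 000.
Difference = 162.4580 − 159.8380 = 2.6200.

2.62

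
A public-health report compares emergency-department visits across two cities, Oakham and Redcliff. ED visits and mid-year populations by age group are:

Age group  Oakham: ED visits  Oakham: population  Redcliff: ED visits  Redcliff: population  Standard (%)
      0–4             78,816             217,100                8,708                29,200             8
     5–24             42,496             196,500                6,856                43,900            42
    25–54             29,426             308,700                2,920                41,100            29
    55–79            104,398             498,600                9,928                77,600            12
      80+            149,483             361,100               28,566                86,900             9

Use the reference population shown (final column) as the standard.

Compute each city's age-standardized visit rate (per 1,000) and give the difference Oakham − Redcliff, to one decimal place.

Age-specific rates per 1,000 for Oakham: 363.040, 216.265, 95.322, 209.382, 413.966.
For Redcliff: 298.219, 156.173, 71.046, 127.938, 328.723.
Standard weights: 0.08, 0.42, 0.29, 0.12, 0.09.
Oakham: 0.0800×363.040 + 0.4200×216.265 + 0.2900×95.322 + 0.1200×209.382 + 0.0900×413.966 = 209.9006 per 1,000.
Redcliff: 0.0800×298.219 + 0.4200×156.173 + 0.2900×71.046 + 0.1200×127.938 + 0.0900×328.723 = 154.9913 per 1,000.
Difference = 209.9006 − 154.9913 = 54.9093.

54.9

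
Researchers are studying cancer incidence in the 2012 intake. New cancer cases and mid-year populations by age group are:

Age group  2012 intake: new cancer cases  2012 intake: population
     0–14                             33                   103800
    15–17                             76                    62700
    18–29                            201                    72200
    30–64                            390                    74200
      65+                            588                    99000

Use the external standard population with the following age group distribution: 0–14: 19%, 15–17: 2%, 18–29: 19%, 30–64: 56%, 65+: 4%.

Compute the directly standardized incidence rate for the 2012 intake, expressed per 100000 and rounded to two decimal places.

Age-specific rates per 100000 for the 2012 intake: 31.79, 121.21, 278.39, 525.61, 593.94.
Standard weights: 0.19, 0.02, 0.19, 0.56, 0.04.
Standardized rate: 0.1900×31.79 + 0.0200×121.21 + 0.1900×278.39 + 0.5600×525.61 + 0.0400×593.94 = 379.4566 per 100000.

379.46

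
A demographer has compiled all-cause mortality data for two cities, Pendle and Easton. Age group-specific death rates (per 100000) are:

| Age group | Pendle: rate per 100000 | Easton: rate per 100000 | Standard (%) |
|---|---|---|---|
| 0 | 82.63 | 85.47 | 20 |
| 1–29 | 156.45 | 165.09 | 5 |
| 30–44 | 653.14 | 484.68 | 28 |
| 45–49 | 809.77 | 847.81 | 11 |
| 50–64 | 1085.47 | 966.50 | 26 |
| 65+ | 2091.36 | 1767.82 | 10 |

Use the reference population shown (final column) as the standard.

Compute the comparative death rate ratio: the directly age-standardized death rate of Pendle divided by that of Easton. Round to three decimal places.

Standard weights: 0.20, 0.05, 0.28, 0.11, 0.26, 0.10.
Pendle: 0.2000×82.63 + 0.0500×156.45 + 0.2800×653.14 + 0.1100×809.77 + 0.2600×1085.47 + 0.1000×2091.36 = 787.6606 per 100000.
Easton: 0.2000×85.47 + 0.0500×165.09 + 0.2800×484.68 + 0.1100×847.81 + 0.2600×966.50 + 0.1000×1767.82 = 682.3900 per 100000.
Ratio = 787.6606 ÷ 682.3900 = 1.15427.

1.154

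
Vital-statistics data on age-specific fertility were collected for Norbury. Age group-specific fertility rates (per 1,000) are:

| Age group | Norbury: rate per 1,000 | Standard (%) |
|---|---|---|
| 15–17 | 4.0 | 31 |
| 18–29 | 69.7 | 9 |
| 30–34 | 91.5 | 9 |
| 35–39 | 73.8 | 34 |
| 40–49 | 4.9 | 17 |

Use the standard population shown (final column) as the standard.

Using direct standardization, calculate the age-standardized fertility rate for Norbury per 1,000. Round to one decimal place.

Standard weights: 0.31, 0.09, 0.09, 0.34, 0.17.
Standardized rate: 0.3100×4.0 + 0.0900×69.7 + 0.0900×91.5 + 0.3400×73.8 + 0.1700×4.9 = 41.6730 per 1,000.

41.7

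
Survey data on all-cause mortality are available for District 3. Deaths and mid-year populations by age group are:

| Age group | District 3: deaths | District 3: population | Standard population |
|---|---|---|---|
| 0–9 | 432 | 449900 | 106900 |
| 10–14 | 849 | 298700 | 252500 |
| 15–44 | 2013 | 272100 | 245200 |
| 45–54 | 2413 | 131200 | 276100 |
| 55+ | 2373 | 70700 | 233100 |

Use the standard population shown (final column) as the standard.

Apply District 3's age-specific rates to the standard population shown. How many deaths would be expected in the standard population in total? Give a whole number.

Age-specific rates per 1000 for District 3: 0.960, 2.842, 7.398, 18.392, 33.564.
Expected deaths = Σ (standard pop × age-specific rate ÷ 1000)
= 106900×0.960/1000 + 252500×2.842/1000 + 245200×7.398/1000 + 276100×18.392/1000 + 233100×33.564/1000
= 102.65 + 717.68 + 1813.99 + 5077.97 + 7823.85 = 15536.14.

15536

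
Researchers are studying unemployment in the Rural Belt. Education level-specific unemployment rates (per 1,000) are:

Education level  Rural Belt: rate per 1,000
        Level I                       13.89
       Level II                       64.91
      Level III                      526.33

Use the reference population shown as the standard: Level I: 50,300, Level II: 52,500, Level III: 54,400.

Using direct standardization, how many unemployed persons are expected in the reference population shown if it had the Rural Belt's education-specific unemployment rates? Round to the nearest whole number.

Expected unemployed persons = Σ (standard pop × education-specific rate ÷ 1,000)
= 50,300×13.89/1,000 + 52,500×64.91/1,000 + 54,400×526.33/1,000
= 698.67 + 3407.78 + 28632.35 = 32738.79.

32739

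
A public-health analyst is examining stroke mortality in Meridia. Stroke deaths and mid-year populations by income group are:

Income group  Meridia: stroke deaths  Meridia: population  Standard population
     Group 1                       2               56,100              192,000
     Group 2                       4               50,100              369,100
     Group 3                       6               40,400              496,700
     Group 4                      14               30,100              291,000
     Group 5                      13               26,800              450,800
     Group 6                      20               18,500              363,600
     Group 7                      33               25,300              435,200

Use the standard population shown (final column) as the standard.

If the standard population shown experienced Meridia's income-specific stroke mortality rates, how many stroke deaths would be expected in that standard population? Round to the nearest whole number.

1425

Income-specific rates per 100,000 for Meridia: 3.57, 7.98, 14.85, 46.51, 48.51, 108.11, 130.43.
Expected stroke deaths = Σ (standard pop × income-specific rate ÷ 100,000)
= 192,000×3.57/100,000 + 369,100×7.98/100,000 + 496,700×14.85/100,000 + 291,000×46.51/100,000 + 450,800×48.51/100,000 + 363,600×108.11/100,000 + 435,200×130.43/100,000
= 6.84 + 29.47 + 73.77 + 135.35 + 218.67 + 393.08 + 567.65 = 1424.84.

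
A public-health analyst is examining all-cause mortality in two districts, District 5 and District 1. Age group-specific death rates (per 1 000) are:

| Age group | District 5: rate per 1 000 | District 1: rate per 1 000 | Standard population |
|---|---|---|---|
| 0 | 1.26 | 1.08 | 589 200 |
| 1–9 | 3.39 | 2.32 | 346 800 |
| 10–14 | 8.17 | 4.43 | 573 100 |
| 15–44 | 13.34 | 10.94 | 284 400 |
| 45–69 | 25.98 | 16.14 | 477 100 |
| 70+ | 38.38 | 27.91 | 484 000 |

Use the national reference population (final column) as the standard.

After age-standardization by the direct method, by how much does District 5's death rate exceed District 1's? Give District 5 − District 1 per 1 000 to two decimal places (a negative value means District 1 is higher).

4.74

Standard total = 2 754 600; weights = 0.2139, 0.1259, 0.2081, 0.1032, 0.1732, 0.1757.
District 5: 0.2139×1.26 + 0.1259×3.39 + 0.2081×8.17 + 0.1032×13.34 + 0.1732×25.98 + 0.1757×38.38 = 15.0168 per 1 000.
District 1: 0.2139×1.08 + 0.1259×2.32 + 0.2081×4.43 + 0.1032×10.94 + 0.1732×16.14 + 0.1757×27.91 = 10.2737 per 1 000.
Difference = 15.0168 − 10.2737 = 4.7431.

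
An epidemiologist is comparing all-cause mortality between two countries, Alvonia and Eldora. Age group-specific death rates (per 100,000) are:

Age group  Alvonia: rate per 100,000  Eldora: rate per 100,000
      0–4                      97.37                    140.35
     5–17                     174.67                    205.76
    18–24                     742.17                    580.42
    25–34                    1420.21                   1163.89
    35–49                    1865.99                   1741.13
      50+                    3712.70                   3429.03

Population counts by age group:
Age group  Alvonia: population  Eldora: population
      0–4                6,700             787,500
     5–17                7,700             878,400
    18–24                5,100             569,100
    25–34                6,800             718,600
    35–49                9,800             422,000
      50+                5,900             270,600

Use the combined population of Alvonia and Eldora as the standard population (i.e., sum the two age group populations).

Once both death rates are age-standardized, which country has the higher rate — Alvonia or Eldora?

Alvonia

Combined standard total = 3,688,200; weights = 0.2153, 0.2403, 0.1557, 0.1967, 0.1171, 0.0750.
Alvonia: 0.2153×97.37 + 0.2403×174.67 + 0.1557×742.17 + 0.1967×1420.21 + 0.1171×1865.99 + 0.0750×3712.70 = 954.6057 per 100,000.
Eldora: 0.2153×140.35 + 0.2403×205.76 + 0.1557×580.42 + 0.1967×1163.89 + 0.1171×1741.13 + 0.0750×3429.03 = 859.8502 per 100,000.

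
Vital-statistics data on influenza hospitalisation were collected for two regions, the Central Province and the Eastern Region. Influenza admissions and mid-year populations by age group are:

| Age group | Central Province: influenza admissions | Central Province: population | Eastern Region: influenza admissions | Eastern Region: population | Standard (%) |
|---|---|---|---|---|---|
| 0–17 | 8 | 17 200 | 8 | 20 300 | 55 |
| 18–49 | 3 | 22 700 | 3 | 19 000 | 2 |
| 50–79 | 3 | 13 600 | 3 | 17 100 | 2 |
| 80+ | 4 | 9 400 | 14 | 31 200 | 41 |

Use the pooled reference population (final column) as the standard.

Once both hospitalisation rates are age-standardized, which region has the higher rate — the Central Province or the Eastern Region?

Central Province

Age-specific rates per 100 000 for the Central Province: 46.51, 13.22, 22.06, 42.55.
For the Eastern Region: 39.41, 15.79, 17.54, 44.87.
Standard weights: 0.55, 0.02, 0.02, 0.41.
The Central Province: 0.5500×46.51 + 0.0200×13.22 + 0.0200×22.06 + 0.4100×42.55 = 43.7337 per 100 000.
The Eastern Region: 0.5500×39.41 + 0.0200×15.79 + 0.0200×17.54 + 0.4100×44.87 = 40.7390 per 100 000.
The crude rates (28.62 vs 31.96) would put the Eastern Region higher, but that reflects its age composition; once standardized to a common age structure, the Central Province has the higher underlying rate.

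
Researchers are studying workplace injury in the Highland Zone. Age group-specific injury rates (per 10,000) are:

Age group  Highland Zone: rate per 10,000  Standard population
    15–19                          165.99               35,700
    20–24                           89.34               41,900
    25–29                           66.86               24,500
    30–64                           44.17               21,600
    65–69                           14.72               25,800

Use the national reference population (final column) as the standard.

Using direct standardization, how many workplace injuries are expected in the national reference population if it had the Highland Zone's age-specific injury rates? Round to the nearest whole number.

1264

Expected workplace injuries = Σ (standard pop × age-specific rate ÷ 10,000)
= 35,700×165.99/10,000 + 41,900×89.34/10,000 + 24,500×66.86/10,000 + 21,600×44.17/10,000 + 25,800×14.72/10,000
= 592.58 + 374.33 + 163.81 + 95.41 + 37.98 = 1264.11.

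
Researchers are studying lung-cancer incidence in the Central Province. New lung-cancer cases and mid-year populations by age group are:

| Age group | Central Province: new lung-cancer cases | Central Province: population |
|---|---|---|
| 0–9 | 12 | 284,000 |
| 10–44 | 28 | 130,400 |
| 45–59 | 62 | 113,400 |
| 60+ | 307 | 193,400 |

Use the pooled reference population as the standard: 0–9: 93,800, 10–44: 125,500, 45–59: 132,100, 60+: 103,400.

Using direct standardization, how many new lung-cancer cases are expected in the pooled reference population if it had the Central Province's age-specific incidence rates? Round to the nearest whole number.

Age-specific rates per 100,000 for the Central Province: 4.23, 21.47, 54.67, 158.74.
Expected new lung-cancer cases = Σ (standard pop × age-specific rate ÷ 100,000)
= 93,800×4.23/100,000 + 125,500×21.47/100,000 + 132,100×54.67/100,000 + 103,400×158.74/100,000
= 3.96 + 26.95 + 72.22 + 164.14 = 267.27.

267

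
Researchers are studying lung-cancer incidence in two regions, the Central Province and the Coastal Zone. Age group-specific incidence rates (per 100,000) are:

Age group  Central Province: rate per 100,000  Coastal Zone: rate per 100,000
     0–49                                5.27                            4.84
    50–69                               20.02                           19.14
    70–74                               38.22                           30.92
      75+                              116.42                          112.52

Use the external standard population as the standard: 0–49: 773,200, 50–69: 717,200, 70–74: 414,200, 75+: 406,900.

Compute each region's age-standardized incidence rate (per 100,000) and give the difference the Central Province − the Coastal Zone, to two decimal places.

Standard total = 2,311,500; weights = 0.3345, 0.3103, 0.1792, 0.1760.
The Central Province: 0.3345×5.27 + 0.3103×20.02 + 0.1792×38.22 + 0.1760×116.42 = 35.3170 per 100,000.
The Coastal Zone: 0.3345×4.84 + 0.3103×19.14 + 0.1792×30.92 + 0.1760×112.52 = 32.9055 per 100,000.
Difference = 35.3170 − 32.9055 = 2.4115.

2.41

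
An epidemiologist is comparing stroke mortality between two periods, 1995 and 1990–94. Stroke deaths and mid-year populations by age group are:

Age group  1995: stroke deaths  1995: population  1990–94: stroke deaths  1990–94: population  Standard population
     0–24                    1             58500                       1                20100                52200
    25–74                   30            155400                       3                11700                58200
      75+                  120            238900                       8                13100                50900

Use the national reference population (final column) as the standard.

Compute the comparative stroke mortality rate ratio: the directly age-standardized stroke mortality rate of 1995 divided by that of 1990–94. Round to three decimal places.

0.776

Age-specific rates per 100000 for 1995: 1.71, 19.31, 50.23.
For 1990–94: 4.98, 25.64, 61.07.
Standard total = 161300; weights = 0.3236, 0.3608, 0.3156.
1995: 0.3236×1.71 + 0.3608×19.31 + 0.3156×50.23 = 23.3695 per 100000.
1990–94: 0.3236×4.98 + 0.3608×25.64 + 0.3156×61.07 = 30.1327 per 100000.
Ratio = 23.3695 ÷ 30.1327 = 0.77555.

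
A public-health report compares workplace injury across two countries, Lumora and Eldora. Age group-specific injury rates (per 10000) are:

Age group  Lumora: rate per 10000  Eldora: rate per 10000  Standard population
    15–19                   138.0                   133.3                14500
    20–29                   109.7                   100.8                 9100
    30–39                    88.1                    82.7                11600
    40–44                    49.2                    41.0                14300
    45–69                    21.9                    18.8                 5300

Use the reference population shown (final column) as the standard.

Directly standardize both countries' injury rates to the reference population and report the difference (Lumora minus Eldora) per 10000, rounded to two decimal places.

6.30

Standard total = 54800; weights = 0.2646, 0.1661, 0.2117, 0.2609, 0.0967.
Lumora: 0.2646×138.0 + 0.1661×109.7 + 0.2117×88.1 + 0.2609×49.2 + 0.0967×21.9 = 88.3369 per 10000.
Eldora: 0.2646×133.3 + 0.1661×100.8 + 0.2117×82.7 + 0.2609×41.0 + 0.0967×18.8 = 82.0327 per 10000.
Difference = 88.3369 − 82.0327 = 6.3042.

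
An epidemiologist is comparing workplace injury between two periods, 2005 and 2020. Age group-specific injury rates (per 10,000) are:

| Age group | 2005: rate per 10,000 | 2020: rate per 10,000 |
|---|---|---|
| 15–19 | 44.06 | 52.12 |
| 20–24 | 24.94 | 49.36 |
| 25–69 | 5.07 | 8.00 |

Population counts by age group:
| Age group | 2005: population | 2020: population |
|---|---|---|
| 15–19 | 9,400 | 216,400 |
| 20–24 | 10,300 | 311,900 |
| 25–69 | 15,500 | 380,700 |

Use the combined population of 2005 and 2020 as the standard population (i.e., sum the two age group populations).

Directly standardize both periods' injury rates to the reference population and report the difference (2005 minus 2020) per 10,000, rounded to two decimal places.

-11.49

Combined standard total = 944,200; weights = 0.2391, 0.3412, 0.4196.
2005: 0.2391×44.06 + 0.3412×24.94 + 0.4196×5.07 = 21.1747 per 10,000.
2020: 0.2391×52.12 + 0.3412×49.36 + 0.4196×8.00 = 32.6648 per 10,000.
Difference = 21.1747 − 32.6648 = -11.4901.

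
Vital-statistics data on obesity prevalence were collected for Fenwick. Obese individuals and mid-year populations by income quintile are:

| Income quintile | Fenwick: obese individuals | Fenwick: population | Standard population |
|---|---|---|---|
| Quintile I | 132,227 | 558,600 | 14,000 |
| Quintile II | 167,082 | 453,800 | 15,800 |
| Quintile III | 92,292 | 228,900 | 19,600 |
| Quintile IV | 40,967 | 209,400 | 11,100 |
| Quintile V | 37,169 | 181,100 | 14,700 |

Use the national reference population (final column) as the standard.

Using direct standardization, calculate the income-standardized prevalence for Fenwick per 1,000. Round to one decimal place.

Income-specific rates per 1,000 for Fenwick: 236.711, 368.184, 403.198, 195.640, 205.240.
Standard total = 75,200; weights = 0.1862, 0.2101, 0.2606, 0.1476, 0.1955.
Standardized rate: 0.1862×236.711 + 0.2101×368.184 + 0.2606×403.198 + 0.1476×195.640 + 0.1955×205.240 = 295.5131 per 1,000.

295.5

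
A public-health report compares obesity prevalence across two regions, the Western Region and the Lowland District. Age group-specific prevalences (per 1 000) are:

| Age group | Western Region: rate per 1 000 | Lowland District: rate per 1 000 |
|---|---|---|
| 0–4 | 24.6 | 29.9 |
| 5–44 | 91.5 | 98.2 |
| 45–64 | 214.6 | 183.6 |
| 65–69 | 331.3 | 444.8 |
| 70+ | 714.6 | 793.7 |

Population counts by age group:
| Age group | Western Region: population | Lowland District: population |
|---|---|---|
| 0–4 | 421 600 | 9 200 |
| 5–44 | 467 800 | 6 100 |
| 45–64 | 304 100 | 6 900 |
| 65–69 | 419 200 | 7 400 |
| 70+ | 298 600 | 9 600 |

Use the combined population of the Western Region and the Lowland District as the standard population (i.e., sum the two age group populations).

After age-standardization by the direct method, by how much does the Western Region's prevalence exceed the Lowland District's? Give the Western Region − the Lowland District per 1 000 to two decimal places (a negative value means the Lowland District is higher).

-35.18

Combined standard total = 1 950 500; weights = 0.2209, 0.2430, 0.1594, 0.2187, 0.1580.
The Western Region: 0.2209×24.6 + 0.2430×91.5 + 0.1594×214.6 + 0.2187×331.3 + 0.1580×714.6 = 247.2558 per 1 000.
The Lowland District: 0.2209×29.9 + 0.2430×98.2 + 0.1594×183.6 + 0.2187×444.8 + 0.1580×793.7 = 282.4340 per 1 000.
Difference = 247.2558 − 282.4340 = -35.1782.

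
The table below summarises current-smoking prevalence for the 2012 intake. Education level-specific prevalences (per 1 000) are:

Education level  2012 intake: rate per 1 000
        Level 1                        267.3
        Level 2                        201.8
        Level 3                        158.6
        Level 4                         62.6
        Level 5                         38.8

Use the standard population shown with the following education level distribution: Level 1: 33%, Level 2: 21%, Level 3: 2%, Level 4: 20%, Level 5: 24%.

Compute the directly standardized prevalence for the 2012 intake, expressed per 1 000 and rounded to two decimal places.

155.59

Standard weights: 0.33, 0.21, 0.02, 0.20, 0.24.
Standardized rate: 0.3300×267.3 + 0.2100×201.8 + 0.0200×158.6 + 0.2000×62.6 + 0.2400×38.8 = 155.5910 per 1 000.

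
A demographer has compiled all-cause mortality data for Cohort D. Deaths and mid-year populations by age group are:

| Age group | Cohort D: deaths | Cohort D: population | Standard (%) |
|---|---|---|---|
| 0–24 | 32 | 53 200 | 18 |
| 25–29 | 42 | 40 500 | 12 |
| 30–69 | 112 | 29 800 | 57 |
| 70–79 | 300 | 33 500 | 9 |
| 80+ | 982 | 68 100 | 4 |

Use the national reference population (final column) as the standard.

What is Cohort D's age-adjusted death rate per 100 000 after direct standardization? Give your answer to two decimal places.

375.78

Age-specific rates per 100 000 for Cohort D: 60.15, 103.70, 375.84, 895.52, 1442.00.
Standard weights: 0.18, 0.12, 0.57, 0.09, 0.04.
Standardized rate: 0.1800×60.15 + 0.1200×103.70 + 0.5700×375.84 + 0.0900×895.52 + 0.0400×1442.00 = 375.7766 per 100 000.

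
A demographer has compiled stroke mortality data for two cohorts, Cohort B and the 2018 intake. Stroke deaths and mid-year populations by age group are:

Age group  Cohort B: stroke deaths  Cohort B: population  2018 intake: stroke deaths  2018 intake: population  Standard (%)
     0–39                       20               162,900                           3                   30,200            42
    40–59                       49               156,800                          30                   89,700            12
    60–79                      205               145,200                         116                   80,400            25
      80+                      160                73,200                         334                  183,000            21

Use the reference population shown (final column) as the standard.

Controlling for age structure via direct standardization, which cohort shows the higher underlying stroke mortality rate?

Age-specific rates per 100,000 for Cohort B: 12.28, 31.25, 141.18, 218.58.
For the 2018 intake: 9.93, 33.44, 144.28, 182.51.
Standard weights: 0.42, 0.12, 0.25, 0.21.
Cohort B: 0.4200×12.28 + 0.1200×31.25 + 0.2500×141.18 + 0.2100×218.58 = 90.1043 per 100,000.
The 2018 intake: 0.4200×9.93 + 0.1200×33.44 + 0.2500×144.28 + 0.2100×182.51 = 82.5831 per 100,000.
The crude rates (80.65 vs 126.01) would put the 2018 intake higher, but that reflects its age composition; once standardized to a common age structure, Cohort B has the higher underlying rate.

Cohort B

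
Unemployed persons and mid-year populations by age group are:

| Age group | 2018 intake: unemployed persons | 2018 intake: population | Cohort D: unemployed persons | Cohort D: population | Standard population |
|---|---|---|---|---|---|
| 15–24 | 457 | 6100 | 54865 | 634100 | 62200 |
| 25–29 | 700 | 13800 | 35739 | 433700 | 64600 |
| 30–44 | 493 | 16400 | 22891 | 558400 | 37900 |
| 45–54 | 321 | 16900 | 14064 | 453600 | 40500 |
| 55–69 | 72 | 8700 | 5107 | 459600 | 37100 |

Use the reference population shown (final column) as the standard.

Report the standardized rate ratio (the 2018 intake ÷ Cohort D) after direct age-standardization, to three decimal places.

Age-specific rates per 1000 for the 2018 intake: 74.918, 50.725, 30.061, 18.994, 8.276.
For Cohort D: 86.524, 82.405, 40.994, 31.005, 11.112.
Standard total = 242300; weights = 0.2567, 0.2666, 0.1564, 0.1671, 0.1531.
The 2018 intake: 0.2567×74.918 + 0.2666×50.725 + 0.1564×30.061 + 0.1671×18.994 + 0.1531×8.276 = 41.8998 per 1000.
Cohort D: 0.2567×86.524 + 0.2666×82.405 + 0.1564×40.994 + 0.1671×31.005 + 0.1531×11.112 = 57.4775 per 1000.
Ratio = 41.8998 ÷ 57.4775 = 0.72898.

0.729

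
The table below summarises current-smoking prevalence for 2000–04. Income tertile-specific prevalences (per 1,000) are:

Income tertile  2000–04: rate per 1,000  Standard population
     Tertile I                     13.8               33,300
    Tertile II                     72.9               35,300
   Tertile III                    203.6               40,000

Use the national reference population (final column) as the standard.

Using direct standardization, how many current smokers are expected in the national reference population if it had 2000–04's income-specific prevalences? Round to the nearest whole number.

Expected current smokers = Σ (standard pop × income-specific rate ÷ 1,000)
= 33,300×13.8/1,000 + 35,300×72.9/1,000 + 40,000×203.6/1,000
= 459.54 + 2573.37 + 8144.00 = 11176.91.

11177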